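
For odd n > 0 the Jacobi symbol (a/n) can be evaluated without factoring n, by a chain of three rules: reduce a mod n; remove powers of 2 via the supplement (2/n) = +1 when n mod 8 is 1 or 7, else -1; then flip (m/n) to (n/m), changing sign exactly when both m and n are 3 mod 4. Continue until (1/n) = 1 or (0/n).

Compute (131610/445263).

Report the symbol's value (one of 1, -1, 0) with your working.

factor out 2^1: 131610 = 2^1·65805; with 445263 mod 8 = 7, (2/445263) = +1; sign now +1; continue with (65805/445263)
flip (65805/445263) -> (445263/65805): both odd, 65805 mod 4 = 1, 445263 mod 4 = 3, so the flip contributes +1; sign now +1
(445263/65805): 445263 mod 65805 = 50433, so (445263/65805) = (50433/65805)
flip (50433/65805) -> (65805/50433): both odd, 50433 mod 4 = 1, 65805 mod 4 = 1, so the flip contributes +1; sign now +1
(65805/50433): 65805 mod 50433 = 15372, so (65805/50433) = (15372/50433)
factor out 2^2: 15372 = 2^2·3843; with 50433 mod 8 = 1, (2/50433) = +1; sign now +1; continue with (3843/50433)
flip (3843/50433) -> (50433/3843): both odd, 3843 mod 4 = 3, 50433 mod 4 = 1, so the flip contributes +1; sign now +1
(50433/3843): 50433 mod 3843 = 474, so (50433/3843) = (474/3843)
factor out 2^1: 474 = 2^1·237; with 3843 mod 8 = 3, (2/3843) = -1; sign now -1; continue with (237/3843)
flip (237/3843) -> (3843/237): both odd, 237 mod 4 = 1, 3843 mod 4 = 3, so the flip contributes +1; sign now -1
(3843/237): 3843 mod 237 = 51, so (3843/237) = (51/237)
flip (51/237) -> (237/51): both odd, 51 mod 4 = 3, 237 mod 4 = 1, so the flip contributes +1; sign now -1
(237/51): 237 mod 51 = 33, so (237/51) = (33/51)
flip (33/51) -> (51/33): both odd, 33 mod 4 = 1, 51 mod 4 = 3, so the flip contributes +1; sign now -1
(51/33): 51 mod 33 = 18, so (51/33) = (18/33)
factor out 2^1: 18 = 2^1·9; with 33 mod 8 = 1, (2/33) = +1; sign now -1; continue with (9/33)
flip (9/33) -> (33/9): both odd, 9 mod 4 = 1, 33 mod 4 = 1, so the flip contributes +1; sign now -1
(33/9): 33 mod 9 = 6, so (33/9) = (6/9)
factor out 2^1: 6 = 2^1·3; with 9 mod 8 = 1, (2/9) = +1; sign now -1; continue with (3/9)
flip (3/9) -> (9/3): both odd, 3 mod 4 = 3, 9 mod 4 = 1, so the flip contributes +1; sign now -1
(9/3): 9 mod 3 = 0, so (9/3) = (0/3)
reached (0/3); gcd(a, n) > 1, so (0/3) = 0 and the symbol is 0

0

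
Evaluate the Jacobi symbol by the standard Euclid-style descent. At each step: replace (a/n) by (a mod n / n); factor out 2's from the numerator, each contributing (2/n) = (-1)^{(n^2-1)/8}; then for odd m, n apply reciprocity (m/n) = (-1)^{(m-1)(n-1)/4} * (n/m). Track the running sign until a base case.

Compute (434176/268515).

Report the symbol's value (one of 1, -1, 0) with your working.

-1

(434176/268515): 434176 mod 268515 = 165661, so (434176/268515) = (165661/268515)
flip (165661/268515) -> (268515/165661): both odd, 165661 mod 4 = 1, 268515 mod 4 = 3, so the flip contributes +1; sign now +1
(268515/165661): 268515 mod 165661 = 102854, so (268515/165661) = (102854/165661)
factor out 2^1: 102854 = 2^1·51427; with 165661 mod 8 = 5, (2/165661) = -1; sign now -1; continue with (51427/165661)
flip (51427/165661) -> (165661/51427): both odd, 51427 mod 4 = 3, 165661 mod 4 = 1, so the flip contributes +1; sign now -1
(165661/51427): 165661 mod 51427 = 11380, so (165661/51427) = (11380/51427)
factor out 2^2: 11380 = 2^2·2845; with 51427 mod 8 = 3, (2/51427) = -1; sign now -1; continue with (2845/51427)
flip (2845/51427) -> (51427/2845): both odd, 2845 mod 4 = 1, 51427 mod 4 = 3, so the flip contributes +1; sign now -1
(51427/2845): 51427 mod 2845 = 217, so (51427/2845) = (217/2845)
flip (217/2845) -> (2845/217): both odd, 217 mod 4 = 1, 2845 mod 4 = 1, so the flip contributes +1; sign now -1
(2845/217): 2845 mod 217 = 24, so (2845/217) = (24/217)
factor out 2^3: 24 = 2^3·3; with 217 mod 8 = 1, (2/217) = +1; sign now -1; continue with (3/217)
flip (3/217) -> (217/3): both odd, 3 mod 4 = 3, 217 mod 4 = 1, so the flip contributes +1; sign now -1
(217/3): 217 mod 3 = 1, so (217/3) = (1/3)
reached (1/3) = 1, so the symbol is -1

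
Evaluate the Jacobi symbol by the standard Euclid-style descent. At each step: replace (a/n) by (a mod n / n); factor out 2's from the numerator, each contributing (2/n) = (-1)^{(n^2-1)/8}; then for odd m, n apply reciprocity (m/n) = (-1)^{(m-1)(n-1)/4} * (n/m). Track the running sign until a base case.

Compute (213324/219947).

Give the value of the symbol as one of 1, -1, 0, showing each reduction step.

factor out 2^2: 213324 = 2^2·53331; with 219947 mod 8 = 3, (2/219947) = -1; sign now +1; continue with (53331/219947)
flip (53331/219947) -> (219947/53331): both odd, 53331 mod 4 = 3, 219947 mod 4 = 3, so the flip contributes -1; sign now -1
(219947/53331): 219947 mod 53331 = 6623, so (219947/53331) = (6623/53331)
flip (6623/53331) -> (53331/6623): both odd, 6623 mod 4 = 3, 53331 mod 4 = 3, so the flip contributes -1; sign now +1
(53331/6623): 53331 mod 6623 = 347, so (53331/6623) = (347/6623)
flip (347/6623) -> (6623/347): both odd, 347 mod 4 = 3, 6623 mod 4 = 3, so the flip contributes -1; sign now -1
(6623/347): 6623 mod 347 = 30, so (6623/347) = (30/347)
factor out 2^1: 30 = 2^1·15; with 347 mod 8 = 3, (2/347) = -1; sign now +1; continue with (15/347)
flip (15/347) -> (347/15): both odd, 15 mod 4 = 3, 347 mod 4 = 3, so the flip contributes -1; sign now -1
(347/15): 347 mod 15 = 2, so (347/15) = (2/15)
factor out 2^1: 2 = 2^1·1; with 15 mod 8 = 7, (2/15) = +1; sign now -1; continue with (1/15)
reached (1/15) = 1, so the symbol is -1

-1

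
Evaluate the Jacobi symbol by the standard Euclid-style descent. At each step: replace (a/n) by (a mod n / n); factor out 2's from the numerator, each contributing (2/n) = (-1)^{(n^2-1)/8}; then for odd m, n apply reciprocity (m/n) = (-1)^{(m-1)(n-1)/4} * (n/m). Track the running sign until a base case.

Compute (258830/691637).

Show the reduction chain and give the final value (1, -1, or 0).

-1

258830 = 2^1·129415; (2/691637) = -1 since 691637 mod 8 = 5, so (258830/691637) = (-1)^1·(129415/691637); sign now -1
reciprocity: (129415/691637) = +1·(691637/129415) since 129415 mod 4 = 3, 691637 mod 4 = 1; sign now -1
(691637/129415) = (44562/129415)   [reduce mod 129415]
44562 = 2^1·22281; (2/129415) = +1 since 129415 mod 8 = 7, so (44562/129415) = (+1)^1·(22281/129415); sign now -1
reciprocity: (22281/129415) = +1·(129415/22281) since 22281 mod 4 = 1, 129415 mod 4 = 3; sign now -1
(129415/22281) = (18010/22281)   [reduce mod 22281]
18010 = 2^1·9005; (2/22281) = +1 since 22281 mod 8 = 1, so (18010/22281) = (+1)^1·(9005/22281); sign now -1
reciprocity: (9005/22281) = +1·(22281/9005) since 9005 mod 4 = 1, 22281 mod 4 = 1; sign now -1
(22281/9005) = (4271/9005)   [reduce mod 9005]
reciprocity: (4271/9005) = +1·(9005/4271) since 4271 mod 4 = 3, 9005 mod 4 = 1; sign now -1
(9005/4271) = (463/4271)   [reduce mod 4271]
reciprocity: (463/4271) = -1·(4271/463) since 463 mod 4 = 3, 4271 mod 4 = 3; sign now +1
(4271/463) = (104/463)   [reduce mod 463]
104 = 2^3·13; (2/463) = +1 since 463 mod 8 = 7, so (104/463) = (+1)^3·(13/463); sign now +1
reciprocity: (13/463) = +1·(463/13) since 13 mod 4 = 1, 463 mod 4 = 3; sign now +1
(463/13) = (8/13)   [reduce mod 13]
8 = 2^3·1; (2/13) = -1 since 13 mod 8 = 5, so (8/13) = (-1)^3·(1/13); sign now -1
(1/13) = 1; final value = sign = -1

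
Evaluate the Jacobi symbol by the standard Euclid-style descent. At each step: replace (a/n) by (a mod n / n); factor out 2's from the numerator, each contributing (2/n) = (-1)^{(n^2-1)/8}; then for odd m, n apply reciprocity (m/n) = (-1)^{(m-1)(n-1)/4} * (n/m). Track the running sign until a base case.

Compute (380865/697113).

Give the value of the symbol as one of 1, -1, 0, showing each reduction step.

reciprocity: (380865/697113) = +1·(697113/380865) since 380865 mod 4 = 1, 697113 mod 4 = 1; sign now +1
(697113/380865) = (316248/380865)   [reduce mod 380865]
316248 = 2^3·39531; (2/380865) = +1 since 380865 mod 8 = 1, so (316248/380865) = (+1)^3·(39531/380865); sign now +1
reciprocity: (39531/380865) = +1·(380865/39531) since 39531 mod 4 = 3, 380865 mod 4 = 1; sign now +1
(380865/39531) = (25086/39531)   [reduce mod 39531]
25086 = 2^1·12543; (2/39531) = -1 since 39531 mod 8 = 3, so (25086/39531) = (-1)^1·(12543/39531); sign now -1
reciprocity: (12543/39531) = -1·(39531/12543) since 12543 mod 4 = 3, 39531 mod 4 = 3; sign now +1
(39531/12543) = (1902/12543)   [reduce mod 12543]
1902 = 2^1·951; (2/12543) = +1 since 12543 mod 8 = 7, so (1902/12543) = (+1)^1·(951/12543); sign now +1
reciprocity: (951/12543) = -1·(12543/951) since 951 mod 4 = 3, 12543 mod 4 = 3; sign now -1
(12543/951) = (180/951)   [reduce mod 951]
180 = 2^2·45; (2/951) = +1 since 951 mod 8 = 7, so (180/951) = (+1)^2·(45/951); sign now -1
reciprocity: (45/951) = +1·(951/45) since 45 mod 4 = 1, 951 mod 4 = 3; sign now -1
(951/45) = (6/45)   [reduce mod 45]
6 = 2^1·3; (2/45) = -1 since 45 mod 8 = 5, so (6/45) = (-1)^1·(3/45); sign now +1
reciprocity: (3/45) = +1·(45/3) since 3 mod 4 = 3, 45 mod 4 = 1; sign now +1
(45/3) = (0/3)   [reduce mod 3]
(0/3) = 0   [gcd(a, n) > 1]; final value = 0

0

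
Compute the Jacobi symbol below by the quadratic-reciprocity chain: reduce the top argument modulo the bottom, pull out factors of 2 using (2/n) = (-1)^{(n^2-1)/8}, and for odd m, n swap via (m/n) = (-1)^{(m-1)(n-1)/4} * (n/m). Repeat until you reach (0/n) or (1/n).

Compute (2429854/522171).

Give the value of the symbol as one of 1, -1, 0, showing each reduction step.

(2429854/522171) = (341170/522171)   [reduce mod 522171]
341170 = 2^1·170585; (2/522171) = -1 since 522171 mod 8 = 3, so (341170/522171) = (-1)^1·(170585/522171); sign now -1
reciprocity: (170585/522171) = +1·(522171/170585) since 170585 mod 4 = 1, 522171 mod 4 = 3; sign now -1
(522171/170585) = (10416/170585)   [reduce mod 170585]
10416 = 2^4·651; (2/170585) = +1 since 170585 mod 8 = 1, so (10416/170585) = (+1)^4·(651/170585); sign now -1
reciprocity: (651/170585) = +1·(170585/651) since 651 mod 4 = 3, 170585 mod 4 = 1; sign now -1
(170585/651) = (23/651)   [reduce mod 651]
reciprocity: (23/651) = -1·(651/23) since 23 mod 4 = 3, 651 mod 4 = 3; sign now +1
(651/23) = (7/23)   [reduce mod 23]
reciprocity: (7/23) = -1·(23/7) since 7 mod 4 = 3, 23 mod 4 = 3; sign now -1
(23/7) = (2/7)   [reduce mod 7]
2 = 2^1·1; (2/7) = +1 since 7 mod 8 = 7, so (2/7) = (+1)^1·(1/7); sign now -1
(1/7) = 1; final value = sign = -1

-1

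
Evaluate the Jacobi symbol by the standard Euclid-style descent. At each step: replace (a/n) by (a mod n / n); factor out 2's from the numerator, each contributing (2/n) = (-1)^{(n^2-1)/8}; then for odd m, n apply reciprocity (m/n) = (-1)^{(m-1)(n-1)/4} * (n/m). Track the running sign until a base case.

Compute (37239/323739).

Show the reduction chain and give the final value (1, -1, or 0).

0

reciprocity: (37239/323739) = -1·(323739/37239) since 37239 mod 4 = 3, 323739 mod 4 = 3; sign now -1
(323739/37239) = (25827/37239)   [reduce mod 37239]
reciprocity: (25827/37239) = -1·(37239/25827) since 25827 mod 4 = 3, 37239 mod 4 = 3; sign now +1
(37239/25827) = (11412/25827)   [reduce mod 25827]
11412 = 2^2·2853; (2/25827) = -1 since 25827 mod 8 = 3, so (11412/25827) = (-1)^2·(2853/25827); sign now +1
reciprocity: (2853/25827) = +1·(25827/2853) since 2853 mod 4 = 1, 25827 mod 4 = 3; sign now +1
(25827/2853) = (150/2853)   [reduce mod 2853]
150 = 2^1·75; (2/2853) = -1 since 2853 mod 8 = 5, so (150/2853) = (-1)^1·(75/2853); sign now -1
reciprocity: (75/2853) = +1·(2853/75) since 75 mod 4 = 3, 2853 mod 4 = 1; sign now -1
(2853/75) = (3/75)   [reduce mod 75]
reciprocity: (3/75) = -1·(75/3) since 3 mod 4 = 3, 75 mod 4 = 3; sign now +1
(75/3) = (0/3)   [reduce mod 3]
(0/3) = 0   [gcd(a, n) > 1]; final value = 0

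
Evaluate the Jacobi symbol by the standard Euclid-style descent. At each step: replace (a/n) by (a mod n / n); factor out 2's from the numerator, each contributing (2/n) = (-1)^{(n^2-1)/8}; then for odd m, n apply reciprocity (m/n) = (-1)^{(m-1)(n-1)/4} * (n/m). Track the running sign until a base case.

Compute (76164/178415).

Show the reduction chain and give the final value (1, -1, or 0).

factor out 2^2: 76164 = 2^2·19041; with 178415 mod 8 = 7, (2/178415) = +1; sign now +1; continue with (19041/178415)
flip (19041/178415) -> (178415/19041): both odd, 19041 mod 4 = 1, 178415 mod 4 = 3, so the flip contributes +1; sign now +1
(178415/19041): 178415 mod 19041 = 7046, so (178415/19041) = (7046/19041)
factor out 2^1: 7046 = 2^1·3523; with 19041 mod 8 = 1, (2/19041) = +1; sign now +1; continue with (3523/19041)
flip (3523/19041) -> (19041/3523): both odd, 3523 mod 4 = 3, 19041 mod 4 = 1, so the flip contributes +1; sign now +1
(19041/3523): 19041 mod 3523 = 1426, so (19041/3523) = (1426/3523)
factor out 2^1: 1426 = 2^1·713; with 3523 mod 8 = 3, (2/3523) = -1; sign now -1; continue with (713/3523)
flip (713/3523) -> (3523/713): both odd, 713 mod 4 = 1, 3523 mod 4 = 3, so the flip contributes +1; sign now -1
(3523/713): 3523 mod 713 = 671, so (3523/713) = (671/713)
flip (671/713) -> (713/671): both odd, 671 mod 4 = 3, 713 mod 4 = 1, so the flip contributes +1; sign now -1
(713/671): 713 mod 671 = 42, so (713/671) = (42/671)
factor out 2^1: 42 = 2^1·21; with 671 mod 8 = 7, (2/671) = +1; sign now -1; continue with (21/671)
flip (21/671) -> (671/21): both odd, 21 mod 4 = 1, 671 mod 4 = 3, so the flip contributes +1; sign now -1
(671/21): 671 mod 21 = 20, so (671/21) = (20/21)
factor out 2^2: 20 = 2^2·5; with 21 mod 8 = 5, (2/21) = -1; sign now -1; continue with (5/21)
flip (5/21) -> (21/5): both odd, 5 mod 4 = 1, 21 mod 4 = 1, so the flip contributes +1; sign now -1
(21/5): 21 mod 5 = 1, so (21/5) = (1/5)
reached (1/5) = 1, so the symbol is -1

-1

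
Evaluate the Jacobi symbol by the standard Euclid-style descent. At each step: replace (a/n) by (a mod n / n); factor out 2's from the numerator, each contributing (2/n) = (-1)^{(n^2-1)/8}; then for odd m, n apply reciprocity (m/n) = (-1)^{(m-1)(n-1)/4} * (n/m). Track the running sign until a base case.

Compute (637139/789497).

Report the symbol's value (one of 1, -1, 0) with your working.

flip (637139/789497) -> (789497/637139): both odd, 637139 mod 4 = 3, 789497 mod 4 = 1, so the flip contributes +1; sign now +1
(789497/637139): 789497 mod 637139 = 152358, so (789497/637139) = (152358/637139)
factor out 2^1: 152358 = 2^1·76179; with 637139 mod 8 = 3, (2/637139) = -1; sign now -1; continue with (76179/637139)
flip (76179/637139) -> (637139/76179): both odd, 76179 mod 4 = 3, 637139 mod 4 = 3, so the flip contributes -1; sign now +1
(637139/76179): 637139 mod 76179 = 27707, so (637139/76179) = (27707/76179)
flip (27707/76179) -> (76179/27707): both odd, 27707 mod 4 = 3, 76179 mod 4 = 3, so the flip contributes -1; sign now -1
(76179/27707): 76179 mod 27707 = 20765, so (76179/27707) = (20765/27707)
flip (20765/27707) -> (27707/20765): both odd, 20765 mod 4 = 1, 27707 mod 4 = 3, so the flip contributes +1; sign now -1
(27707/20765): 27707 mod 20765 = 6942, so (27707/20765) = (6942/20765)
factor out 2^1: 6942 = 2^1·3471; with 20765 mod 8 = 5, (2/20765) = -1; sign now +1; continue with (3471/20765)
flip (3471/20765) -> (20765/3471): both odd, 3471 mod 4 = 3, 20765 mod 4 = 1, so the flip contributes +1; sign now +1
(20765/3471): 20765 mod 3471 = 3410, so (20765/3471) = (3410/3471)
factor out 2^1: 3410 = 2^1·1705; with 3471 mod 8 = 7, (2/3471) = +1; sign now +1; continue with (1705/3471)
flip (1705/3471) -> (3471/1705): both odd, 1705 mod 4 = 1, 3471 mod 4 = 3, so the flip contributes +1; sign now +1
(3471/1705): 3471 mod 1705 = 61, so (3471/1705) = (61/1705)
flip (61/1705) -> (1705/61): both odd, 61 mod 4 = 1, 1705 mod 4 = 1, so the flip contributes +1; sign now +1
(1705/61): 1705 mod 61 = 58, so (1705/61) = (58/61)
factor out 2^1: 58 = 2^1·29; with 61 mod 8 = 5, (2/61) = -1; sign now -1; continue with (29/61)
flip (29/61) -> (61/29): both odd, 29 mod 4 = 1, 61 mod 4 = 1, so the flip contributes +1; sign now -1
(61/29): 61 mod 29 = 3, so (61/29) = (3/29)
flip (3/29) -> (29/3): both odd, 3 mod 4 = 3, 29 mod 4 = 1, so the flip contributes +1; sign now -1
(29/3): 29 mod 3 = 2, so (29/3) = (2/3)
factor out 2^1: 2 = 2^1·1; with 3 mod 8 = 3, (2/3) = -1; sign now +1; continue with (1/3)
reached (1/3) = 1, so the symbol is +1

1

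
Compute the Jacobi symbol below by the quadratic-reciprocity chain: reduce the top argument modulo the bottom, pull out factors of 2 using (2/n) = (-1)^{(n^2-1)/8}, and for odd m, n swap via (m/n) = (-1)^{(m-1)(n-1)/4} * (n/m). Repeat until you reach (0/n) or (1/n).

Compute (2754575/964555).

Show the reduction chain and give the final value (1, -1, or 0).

0

(2754575/964555) = (825465/964555)   [reduce mod 964555]
reciprocity: (825465/964555) = +1·(964555/825465) since 825465 mod 4 = 1, 964555 mod 4 = 3; sign now +1
(964555/825465) = (139090/825465)   [reduce mod 825465]
139090 = 2^1·69545; (2/825465) = +1 since 825465 mod 8 = 1, so (139090/825465) = (+1)^1·(69545/825465); sign now +1
reciprocity: (69545/825465) = +1·(825465/69545) since 69545 mod 4 = 1, 825465 mod 4 = 1; sign now +1
(825465/69545) = (60470/69545)   [reduce mod 69545]
60470 = 2^1·30235; (2/69545) = +1 since 69545 mod 8 = 1, so (60470/69545) = (+1)^1·(30235/69545); sign now +1
reciprocity: (30235/69545) = +1·(69545/30235) since 30235 mod 4 = 3, 69545 mod 4 = 1; sign now +1
(69545/30235) = (9075/30235)   [reduce mod 30235]
reciprocity: (9075/30235) = -1·(30235/9075) since 9075 mod 4 = 3, 30235 mod 4 = 3; sign now -1
(30235/9075) = (3010/9075)   [reduce mod 9075]
3010 = 2^1·1505; (2/9075) = -1 since 9075 mod 8 = 3, so (3010/9075) = (-1)^1·(1505/9075); sign now +1
reciprocity: (1505/9075) = +1·(9075/1505) since 1505 mod 4 = 1, 9075 mod 4 = 3; sign now +1
(9075/1505) = (45/1505)   [reduce mod 1505]
reciprocity: (45/1505) = +1·(1505/45) since 45 mod 4 = 1, 1505 mod 4 = 1; sign now +1
(1505/45) = (20/45)   [reduce mod 45]
20 = 2^2·5; (2/45) = -1 since 45 mod 8 = 5, so (20/45) = (-1)^2·(5/45); sign now +1
reciprocity: (5/45) = +1·(45/5) since 5 mod 4 = 1, 45 mod 4 = 1; sign now +1
(45/5) = (0/5)   [reduce mod 5]
(0/5) = 0   [gcd(a, n) > 1]; final value = 0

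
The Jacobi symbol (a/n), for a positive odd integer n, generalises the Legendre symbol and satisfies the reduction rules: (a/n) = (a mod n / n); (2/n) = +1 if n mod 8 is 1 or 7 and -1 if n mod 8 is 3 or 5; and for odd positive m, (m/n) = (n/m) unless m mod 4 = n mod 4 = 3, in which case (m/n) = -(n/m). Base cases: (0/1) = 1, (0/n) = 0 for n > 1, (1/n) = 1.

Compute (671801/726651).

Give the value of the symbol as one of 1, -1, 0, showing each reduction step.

flip (671801/726651) -> (726651/671801): both odd, 671801 mod 4 = 1, 726651 mod 4 = 3, so the flip contributes +1; sign now +1
(726651/671801): 726651 mod 671801 = 54850, so (726651/671801) = (54850/671801)
factor out 2^1: 54850 = 2^1·27425; with 671801 mod 8 = 1, (2/671801) = +1; sign now +1; continue with (27425/671801)
flip (27425/671801) -> (671801/27425): both odd, 27425 mod 4 = 1, 671801 mod 4 = 1, so the flip contributes +1; sign now +1
(671801/27425): 671801 mod 27425 = 13601, so (671801/27425) = (13601/27425)
flip (13601/27425) -> (27425/13601): both odd, 13601 mod 4 = 1, 27425 mod 4 = 1, so the flip contributes +1; sign now +1
(27425/13601): 27425 mod 13601 = 223, so (27425/13601) = (223/13601)
flip (223/13601) -> (13601/223): both odd, 223 mod 4 = 3, 13601 mod 4 = 1, so the flip contributes +1; sign now +1
(13601/223): 13601 mod 223 = 221, so (13601/223) = (221/223)
flip (221/223) -> (223/221): both odd, 221 mod 4 = 1, 223 mod 4 = 3, so the flip contributes +1; sign now +1
(223/221): 223 mod 221 = 2, so (223/221) = (2/221)
factor out 2^1: 2 = 2^1·1; with 221 mod 8 = 5, (2/221) = -1; sign now -1; continue with (1/221)
reached (1/221) = 1, so the symbol is -1

-1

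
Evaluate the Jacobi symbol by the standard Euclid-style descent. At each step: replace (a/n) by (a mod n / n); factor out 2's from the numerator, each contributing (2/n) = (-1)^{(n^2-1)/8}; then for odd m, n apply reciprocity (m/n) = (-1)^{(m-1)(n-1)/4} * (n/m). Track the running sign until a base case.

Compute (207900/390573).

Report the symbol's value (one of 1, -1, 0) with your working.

0

factor out 2^2: 207900 = 2^2·51975; with 390573 mod 8 = 5, (2/390573) = -1; sign now +1; continue with (51975/390573)
flip (51975/390573) -> (390573/51975): both odd, 51975 mod 4 = 3, 390573 mod 4 = 1, so the flip contributes +1; sign now +1
(390573/51975): 390573 mod 51975 = 26748, so (390573/51975) = (26748/51975)
factor out 2^2: 26748 = 2^2·6687; with 51975 mod 8 = 7, (2/51975) = +1; sign now +1; continue with (6687/51975)
flip (6687/51975) -> (51975/6687): both odd, 6687 mod 4 = 3, 51975 mod 4 = 3, so the flip contributes -1; sign now -1
(51975/6687): 51975 mod 6687 = 5166, so (51975/6687) = (5166/6687)
factor out 2^1: 5166 = 2^1·2583; with 6687 mod 8 = 7, (2/6687) = +1; sign now -1; continue with (2583/6687)
flip (2583/6687) -> (6687/2583): both odd, 2583 mod 4 = 3, 6687 mod 4 = 3, so the flip contributes -1; sign now +1
(6687/2583): 6687 mod 2583 = 1521, so (6687/2583) = (1521/2583)
flip (1521/2583) -> (2583/1521): both odd, 1521 mod 4 = 1, 2583 mod 4 = 3, so the flip contributes +1; sign now +1
(2583/1521): 2583 mod 1521 = 1062, so (2583/1521) = (1062/1521)
factor out 2^1: 1062 = 2^1·531; with 1521 mod 8 = 1, (2/1521) = +1; sign now +1; continue with (531/1521)
flip (531/1521) -> (1521/531): both odd, 531 mod 4 = 3, 1521 mod 4 = 1, so the flip contributes +1; sign now +1
(1521/531): 1521 mod 531 = 459, so (1521/531) = (459/531)
flip (459/531) -> (531/459): both odd, 459 mod 4 = 3, 531 mod 4 = 3, so the flip contributes -1; sign now -1
(531/459): 531 mod 459 = 72, so (531/459) = (72/459)
factor out 2^3: 72 = 2^3·9; with 459 mod 8 = 3, (2/459) = -1; sign now +1; continue with (9/459)
flip (9/459) -> (459/9): both odd, 9 mod 4 = 1, 459 mod 4 = 3, so the flip contributes +1; sign now +1
(459/9): 459 mod 9 = 0, so (459/9) = (0/9)
reached (0/9); gcd(a, n) > 1, so (0/9) = 0 and the symbol is 0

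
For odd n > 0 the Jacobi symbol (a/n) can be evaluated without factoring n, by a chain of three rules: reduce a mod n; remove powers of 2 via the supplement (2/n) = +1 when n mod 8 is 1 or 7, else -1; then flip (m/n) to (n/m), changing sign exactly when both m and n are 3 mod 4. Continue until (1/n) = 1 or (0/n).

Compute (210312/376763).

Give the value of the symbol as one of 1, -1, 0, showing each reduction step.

factor out 2^3: 210312 = 2^3·26289; with 376763 mod 8 = 3, (2/376763) = -1; sign now -1; continue with (26289/376763)
flip (26289/376763) -> (376763/26289): both odd, 26289 mod 4 = 1, 376763 mod 4 = 3, so the flip contributes +1; sign now -1
(376763/26289): 376763 mod 26289 = 8717, so (376763/26289) = (8717/26289)
flip (8717/26289) -> (26289/8717): both odd, 8717 mod 4 = 1, 26289 mod 4 = 1, so the flip contributes +1; sign now -1
(26289/8717): 26289 mod 8717 = 138, so (26289/8717) = (138/8717)
factor out 2^1: 138 = 2^1·69; with 8717 mod 8 = 5, (2/8717) = -1; sign now +1; continue with (69/8717)
flip (69/8717) -> (8717/69): both odd, 69 mod 4 = 1, 8717 mod 4 = 1, so the flip contributes +1; sign now +1
(8717/69): 8717 mod 69 = 23, so (8717/69) = (23/69)
flip (23/69) -> (69/23): both odd, 23 mod 4 = 3, 69 mod 4 = 1, so the flip contributes +1; sign now +1
(69/23): 69 mod 23 = 0, so (69/23) = (0/23)
reached (0/23); gcd(a, n) > 1, so (0/23) = 0 and the symbol is 0

0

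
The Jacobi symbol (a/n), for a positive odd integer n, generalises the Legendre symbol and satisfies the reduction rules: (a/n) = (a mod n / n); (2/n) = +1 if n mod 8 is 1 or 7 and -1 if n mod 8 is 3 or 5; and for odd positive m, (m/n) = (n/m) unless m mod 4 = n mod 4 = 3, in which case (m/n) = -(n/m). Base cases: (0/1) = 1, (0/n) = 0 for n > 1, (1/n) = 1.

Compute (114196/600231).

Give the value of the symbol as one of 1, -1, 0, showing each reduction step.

factor out 2^2: 114196 = 2^2·28549; with 600231 mod 8 = 7, (2/600231) = +1; sign now +1; continue with (28549/600231)
flip (28549/600231) -> (600231/28549): both odd, 28549 mod 4 = 1, 600231 mod 4 = 3, so the flip contributes +1; sign now +1
(600231/28549): 600231 mod 28549 = 702, so (600231/28549) = (702/28549)
factor out 2^1: 702 = 2^1·351; with 28549 mod 8 = 5, (2/28549) = -1; sign now -1; continue with (351/28549)
flip (351/28549) -> (28549/351): both odd, 351 mod 4 = 3, 28549 mod 4 = 1, so the flip contributes +1; sign now -1
(28549/351): 28549 mod 351 = 118, so (28549/351) = (118/351)
factor out 2^1: 118 = 2^1·59; with 351 mod 8 = 7, (2/351) = +1; sign now -1; continue with (59/351)
flip (59/351) -> (351/59): both odd, 59 mod 4 = 3, 351 mod 4 = 3, so the flip contributes -1; sign now +1
(351/59): 351 mod 59 = 56, so (351/59) = (56/59)
factor out 2^3: 56 = 2^3·7; with 59 mod 8 = 3, (2/59) = -1; sign now -1; continue with (7/59)
flip (7/59) -> (59/7): both odd, 7 mod 4 = 3, 59 mod 4 = 3, so the flip contributes -1; sign now +1
(59/7): 59 mod 7 = 3, so (59/7) = (3/7)
flip (3/7) -> (7/3): both odd, 3 mod 4 = 3, 7 mod 4 = 3, so the flip contributes -1; sign now -1
(7/3): 7 mod 3 = 1, so (7/3) = (1/3)
reached (1/3) = 1, so the symbol is -1

-1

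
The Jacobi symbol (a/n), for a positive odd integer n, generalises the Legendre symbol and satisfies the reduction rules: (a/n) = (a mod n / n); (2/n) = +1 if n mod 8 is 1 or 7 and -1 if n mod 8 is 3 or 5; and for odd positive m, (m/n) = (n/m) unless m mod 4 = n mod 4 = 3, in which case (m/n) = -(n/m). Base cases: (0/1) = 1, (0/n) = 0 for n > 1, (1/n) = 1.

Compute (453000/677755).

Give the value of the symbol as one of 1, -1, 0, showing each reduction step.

453000 = 2^3·56625; (2/677755) = -1 since 677755 mod 8 = 3, so (453000/677755) = (-1)^3·(56625/677755); sign now -1
reciprocity: (56625/677755) = +1·(677755/56625) since 56625 mod 4 = 1, 677755 mod 4 = 3; sign now -1
(677755/56625) = (54880/56625)   [reduce mod 56625]
54880 = 2^5·1715; (2/56625) = +1 since 56625 mod 8 = 1, so (54880/56625) = (+1)^5·(1715/56625); sign now -1
reciprocity: (1715/56625) = +1·(56625/1715) since 1715 mod 4 = 3, 56625 mod 4 = 1; sign now -1
(56625/1715) = (30/1715)   [reduce mod 1715]
30 = 2^1·15; (2/1715) = -1 since 1715 mod 8 = 3, so (30/1715) = (-1)^1·(15/1715); sign now +1
reciprocity: (15/1715) = -1·(1715/15) since 15 mod 4 = 3, 1715 mod 4 = 3; sign now -1
(1715/15) = (5/15)   [reduce mod 15]
reciprocity: (5/15) = +1·(15/5) since 5 mod 4 = 1, 15 mod 4 = 3; sign now -1
(15/5) = (0/5)   [reduce mod 5]
(0/5) = 0   [gcd(a, n) > 1]; final value = 0

0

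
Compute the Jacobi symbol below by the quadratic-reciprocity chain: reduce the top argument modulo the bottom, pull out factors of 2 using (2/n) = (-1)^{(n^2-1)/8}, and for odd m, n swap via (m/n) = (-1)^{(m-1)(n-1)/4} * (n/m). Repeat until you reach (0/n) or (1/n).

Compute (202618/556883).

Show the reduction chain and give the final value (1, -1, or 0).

1

202618 = 2^1·101309; (2/556883) = -1 since 556883 mod 8 = 3, so (202618/556883) = (-1)^1·(101309/556883); sign now -1
reciprocity: (101309/556883) = +1·(556883/101309) since 101309 mod 4 = 1, 556883 mod 4 = 3; sign now -1
(556883/101309) = (50338/101309)   [reduce mod 101309]
50338 = 2^1·25169; (2/101309) = -1 since 101309 mod 8 = 5, so (50338/101309) = (-1)^1·(25169/101309); sign now +1
reciprocity: (25169/101309) = +1·(101309/25169) since 25169 mod 4 = 1, 101309 mod 4 = 1; sign now +1
(101309/25169) = (633/25169)   [reduce mod 25169]
reciprocity: (633/25169) = +1·(25169/633) since 633 mod 4 = 1, 25169 mod 4 = 1; sign now +1
(25169/633) = (482/633)   [reduce mod 633]
482 = 2^1·241; (2/633) = +1 since 633 mod 8 = 1, so (482/633) = (+1)^1·(241/633); sign now +1
reciprocity: (241/633) = +1·(633/241) since 241 mod 4 = 1, 633 mod 4 = 1; sign now +1
(633/241) = (151/241)   [reduce mod 241]
reciprocity: (151/241) = +1·(241/151) since 151 mod 4 = 3, 241 mod 4 = 1; sign now +1
(241/151) = (90/151)   [reduce mod 151]
90 = 2^1·45; (2/151) = +1 since 151 mod 8 = 7, so (90/151) = (+1)^1·(45/151); sign now +1
reciprocity: (45/151) = +1·(151/45) since 45 mod 4 = 1, 151 mod 4 = 3; sign now +1
(151/45) = (16/45)   [reduce mod 45]
16 = 2^4·1; (2/45) = -1 since 45 mod 8 = 5, so (16/45) = (-1)^4·(1/45); sign now +1
(1/45) = 1; final value = sign = +1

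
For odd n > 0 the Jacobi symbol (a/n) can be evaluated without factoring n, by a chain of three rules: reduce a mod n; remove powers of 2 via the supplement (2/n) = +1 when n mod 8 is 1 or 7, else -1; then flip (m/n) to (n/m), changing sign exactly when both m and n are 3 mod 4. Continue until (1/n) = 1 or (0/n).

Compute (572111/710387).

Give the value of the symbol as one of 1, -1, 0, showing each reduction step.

1

reciprocity: (572111/710387) = -1·(710387/572111) since 572111 mod 4 = 3, 710387 mod 4 = 3; sign now -1
(710387/572111) = (138276/572111)   [reduce mod 572111]
138276 = 2^2·34569; (2/572111) = +1 since 572111 mod 8 = 7, so (138276/572111) = (+1)^2·(34569/572111); sign now -1
reciprocity: (34569/572111) = +1·(572111/34569) since 34569 mod 4 = 1, 572111 mod 4 = 3; sign now -1
(572111/34569) = (19007/34569)   [reduce mod 34569]
reciprocity: (19007/34569) = +1·(34569/19007) since 19007 mod 4 = 3, 34569 mod 4 = 1; sign now -1
(34569/19007) = (15562/19007)   [reduce mod 19007]
15562 = 2^1·7781; (2/19007) = +1 since 19007 mod 8 = 7, so (15562/19007) = (+1)^1·(7781/19007); sign now -1
reciprocity: (7781/19007) = +1·(19007/7781) since 7781 mod 4 = 1, 19007 mod 4 = 3; sign now -1
(19007/7781) = (3445/7781)   [reduce mod 7781]
reciprocity: (3445/7781) = +1·(7781/3445) since 3445 mod 4 = 1, 7781 mod 4 = 1; sign now -1
(7781/3445) = (891/3445)   [reduce mod 3445]
reciprocity: (891/3445) = +1·(3445/891) since 891 mod 4 = 3, 3445 mod 4 = 1; sign now -1
(3445/891) = (772/891)   [reduce mod 891]
772 = 2^2·193; (2/891) = -1 since 891 mod 8 = 3, so (772/891) = (-1)^2·(193/891); sign now -1
reciprocity: (193/891) = +1·(891/193) since 193 mod 4 = 1, 891 mod 4 = 3; sign now -1
(891/193) = (119/193)   [reduce mod 193]
reciprocity: (119/193) = +1·(193/119) since 119 mod 4 = 3, 193 mod 4 = 1; sign now -1
(193/119) = (74/119)   [reduce mod 119]
74 = 2^1·37; (2/119) = +1 since 119 mod 8 = 7, so (74/119) = (+1)^1·(37/119); sign now -1
reciprocity: (37/119) = +1·(119/37) since 37 mod 4 = 1, 119 mod 4 = 3; sign now -1
(119/37) = (8/37)   [reduce mod 37]
8 = 2^3·1; (2/37) = -1 since 37 mod 8 = 5, so (8/37) = (-1)^3·(1/37); sign now +1
(1/37) = 1; final value = sign = +1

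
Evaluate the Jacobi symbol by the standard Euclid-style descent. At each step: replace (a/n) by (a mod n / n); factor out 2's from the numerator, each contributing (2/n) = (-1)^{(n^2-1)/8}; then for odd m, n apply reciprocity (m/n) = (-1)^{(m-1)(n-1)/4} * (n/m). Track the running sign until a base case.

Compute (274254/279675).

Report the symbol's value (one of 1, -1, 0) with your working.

274254 = 2^1·137127; (2/279675) = -1 since 279675 mod 8 = 3, so (274254/279675) = (-1)^1·(137127/279675); sign now -1
reciprocity: (137127/279675) = -1·(279675/137127) since 137127 mod 4 = 3, 279675 mod 4 = 3; sign now +1
(279675/137127) = (5421/137127)   [reduce mod 137127]
reciprocity: (5421/137127) = +1·(137127/5421) since 5421 mod 4 = 1, 137127 mod 4 = 3; sign now +1
(137127/5421) = (1602/5421)   [reduce mod 5421]
1602 = 2^1·801; (2/5421) = -1 since 5421 mod 8 = 5, so (1602/5421) = (-1)^1·(801/5421); sign now -1
reciprocity: (801/5421) = +1·(5421/801) since 801 mod 4 = 1, 5421 mod 4 = 1; sign now -1
(5421/801) = (615/801)   [reduce mod 801]
reciprocity: (615/801) = +1·(801/615) since 615 mod 4 = 3, 801 mod 4 = 1; sign now -1
(801/615) = (186/615)   [reduce mod 615]
186 = 2^1·93; (2/615) = +1 since 615 mod 8 = 7, so (186/615) = (+1)^1·(93/615); sign now -1
reciprocity: (93/615) = +1·(615/93) since 93 mod 4 = 1, 615 mod 4 = 3; sign now -1
(615/93) = (57/93)   [reduce mod 93]
reciprocity: (57/93) = +1·(93/57) since 57 mod 4 = 1, 93 mod 4 = 1; sign now -1
(93/57) = (36/57)   [reduce mod 57]
36 = 2^2·9; (2/57) = +1 since 57 mod 8 = 1, so (36/57) = (+1)^2·(9/57); sign now -1
reciprocity: (9/57) = +1·(57/9) since 9 mod 4 = 1, 57 mod 4 = 1; sign now -1
(57/9) = (3/9)   [reduce mod 9]
reciprocity: (3/9) = +1·(9/3) since 3 mod 4 = 3, 9 mod 4 = 1; sign now -1
(9/3) = (0/3)   [reduce mod 3]
(0/3) = 0   [gcd(a, n) > 1]; final value = 0

0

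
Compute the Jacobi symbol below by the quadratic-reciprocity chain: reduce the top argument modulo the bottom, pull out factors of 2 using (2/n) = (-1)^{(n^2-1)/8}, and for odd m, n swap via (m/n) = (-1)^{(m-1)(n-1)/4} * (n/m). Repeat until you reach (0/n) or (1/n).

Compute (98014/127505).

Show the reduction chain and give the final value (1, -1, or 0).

factor out 2^1: 98014 = 2^1·49007; with 127505 mod 8 = 1, (2/127505) = +1; sign now +1; continue with (49007/127505)
flip (49007/127505) -> (127505/49007): both odd, 49007 mod 4 = 3, 127505 mod 4 = 1, so the flip contributes +1; sign now +1
(127505/49007): 127505 mod 49007 = 29491, so (127505/49007) = (29491/49007)
flip (29491/49007) -> (49007/29491): both odd, 29491 mod 4 = 3, 49007 mod 4 = 3, so the flip contributes -1; sign now -1
(49007/29491): 49007 mod 29491 = 19516, so (49007/29491) = (19516/29491)
factor out 2^2: 19516 = 2^2·4879; with 29491 mod 8 = 3, (2/29491) = -1; sign now -1; continue with (4879/29491)
flip (4879/29491) -> (29491/4879): both odd, 4879 mod 4 = 3, 29491 mod 4 = 3, so the flip contributes -1; sign now +1
(29491/4879): 29491 mod 4879 = 217, so (29491/4879) = (217/4879)
flip (217/4879) -> (4879/217): both odd, 217 mod 4 = 1, 4879 mod 4 = 3, so the flip contributes +1; sign now +1
(4879/217): 4879 mod 217 = 105, so (4879/217) = (105/217)
flip (105/217) -> (217/105): both odd, 105 mod 4 = 1, 217 mod 4 = 1, so the flip contributes +1; sign now +1
(217/105): 217 mod 105 = 7, so (217/105) = (7/105)
flip (7/105) -> (105/7): both odd, 7 mod 4 = 3, 105 mod 4 = 1, so the flip contributes +1; sign now +1
(105/7): 105 mod 7 = 0, so (105/7) = (0/7)
reached (0/7); gcd(a, n) > 1, so (0/7) = 0 and the symbol is 0

0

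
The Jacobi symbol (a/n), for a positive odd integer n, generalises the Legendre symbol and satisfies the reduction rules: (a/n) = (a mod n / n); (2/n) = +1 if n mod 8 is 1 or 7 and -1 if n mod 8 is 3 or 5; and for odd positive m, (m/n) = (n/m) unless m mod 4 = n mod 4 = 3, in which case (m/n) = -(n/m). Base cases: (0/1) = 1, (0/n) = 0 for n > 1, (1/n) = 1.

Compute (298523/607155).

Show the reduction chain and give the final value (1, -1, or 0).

-1

reciprocity: (298523/607155) = -1·(607155/298523) since 298523 mod 4 = 3, 607155 mod 4 = 3; sign now -1
(607155/298523) = (10109/298523)   [reduce mod 298523]
reciprocity: (10109/298523) = +1·(298523/10109) since 10109 mod 4 = 1, 298523 mod 4 = 3; sign now -1
(298523/10109) = (5362/10109)   [reduce mod 10109]
5362 = 2^1·2681; (2/10109) = -1 since 10109 mod 8 = 5, so (5362/10109) = (-1)^1·(2681/10109); sign now +1
reciprocity: (2681/10109) = +1·(10109/2681) since 2681 mod 4 = 1, 10109 mod 4 = 1; sign now +1
(10109/2681) = (2066/2681)   [reduce mod 2681]
2066 = 2^1·1033; (2/2681) = +1 since 2681 mod 8 = 1, so (2066/2681) = (+1)^1·(1033/2681); sign now +1
reciprocity: (1033/2681) = +1·(2681/1033) since 1033 mod 4 = 1, 2681 mod 4 = 1; sign now +1
(2681/1033) = (615/1033)   [reduce mod 1033]
reciprocity: (615/1033) = +1·(1033/615) since 615 mod 4 = 3, 1033 mod 4 = 1; sign now +1
(1033/615) = (418/615)   [reduce mod 615]
418 = 2^1·209; (2/615) = +1 since 615 mod 8 = 7, so (418/615) = (+1)^1·(209/615); sign now +1
reciprocity: (209/615) = +1·(615/209) since 209 mod 4 = 1, 615 mod 4 = 3; sign now +1
(615/209) = (197/209)   [reduce mod 209]
reciprocity: (197/209) = +1·(209/197) since 197 mod 4 = 1, 209 mod 4 = 1; sign now +1
(209/197) = (12/197)   [reduce mod 197]
12 = 2^2·3; (2/197) = -1 since 197 mod 8 = 5, so (12/197) = (-1)^2·(3/197); sign now +1
reciprocity: (3/197) = +1·(197/3) since 3 mod 4 = 3, 197 mod 4 = 1; sign now +1
(197/3) = (2/3)   [reduce mod 3]
2 = 2^1·1; (2/3) = -1 since 3 mod 8 = 3, so (2/3) = (-1)^1·(1/3); sign now -1
(1/3) = 1; final value = sign = -1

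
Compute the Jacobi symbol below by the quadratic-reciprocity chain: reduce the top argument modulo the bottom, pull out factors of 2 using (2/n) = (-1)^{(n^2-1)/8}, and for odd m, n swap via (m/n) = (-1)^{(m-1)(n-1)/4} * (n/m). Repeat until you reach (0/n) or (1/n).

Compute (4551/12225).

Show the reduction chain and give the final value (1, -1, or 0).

reciprocity: (4551/12225) = +1·(12225/4551) since 4551 mod 4 = 3, 12225 mod 4 = 1; sign now +1
(12225/4551) = (3123/4551)   [reduce mod 4551]
reciprocity: (3123/4551) = -1·(4551/3123) since 3123 mod 4 = 3, 4551 mod 4 = 3; sign now -1
(4551/3123) = (1428/3123)   [reduce mod 3123]
1428 = 2^2·357; (2/3123) = -1 since 3123 mod 8 = 3, so (1428/3123) = (-1)^2·(357/3123); sign now -1
reciprocity: (357/3123) = +1·(3123/357) since 357 mod 4 = 1, 3123 mod 4 = 3; sign now -1
(3123/357) = (267/357)   [reduce mod 357]
reciprocity: (267/357) = +1·(357/267) since 267 mod 4 = 3, 357 mod 4 = 1; sign now -1
(357/267) = (90/267)   [reduce mod 267]
90 = 2^1·45; (2/267) = -1 since 267 mod 8 = 3, so (90/267) = (-1)^1·(45/267); sign now +1
reciprocity: (45/267) = +1·(267/45) since 45 mod 4 = 1, 267 mod 4 = 3; sign now +1
(267/45) = (42/45)   [reduce mod 45]
42 = 2^1·21; (2/45) = -1 since 45 mod 8 = 5, so (42/45) = (-1)^1·(21/45); sign now -1
reciprocity: (21/45) = +1·(45/21) since 21 mod 4 = 1, 45 mod 4 = 1; sign now -1
(45/21) = (3/21)   [reduce mod 21]
reciprocity: (3/21) = +1·(21/3) since 3 mod 4 = 3, 21 mod 4 = 1; sign now -1
(21/3) = (0/3)   [reduce mod 3]
(0/3) = 0   [gcd(a, n) > 1]; final value = 0

0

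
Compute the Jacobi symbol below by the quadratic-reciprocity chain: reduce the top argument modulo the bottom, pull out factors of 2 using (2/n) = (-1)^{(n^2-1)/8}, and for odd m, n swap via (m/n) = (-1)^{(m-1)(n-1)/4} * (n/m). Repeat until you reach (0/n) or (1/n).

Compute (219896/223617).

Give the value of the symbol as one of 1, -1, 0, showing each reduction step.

219896 = 2^3·27487; (2/223617) = +1 since 223617 mod 8 = 1, so (219896/223617) = (+1)^3·(27487/223617); sign now +1
reciprocity: (27487/223617) = +1·(223617/27487) since 27487 mod 4 = 3, 223617 mod 4 = 1; sign now +1
(223617/27487) = (3721/27487)   [reduce mod 27487]
reciprocity: (3721/27487) = +1·(27487/3721) since 3721 mod 4 = 1, 27487 mod 4 = 3; sign now +1
(27487/3721) = (1440/3721)   [reduce mod 3721]
1440 = 2^5·45; (2/3721) = +1 since 3721 mod 8 = 1, so (1440/3721) = (+1)^5·(45/3721); sign now +1
reciprocity: (45/3721) = +1·(3721/45) since 45 mod 4 = 1, 3721 mod 4 = 1; sign now +1
(3721/45) = (31/45)   [reduce mod 45]
reciprocity: (31/45) = +1·(45/31) since 31 mod 4 = 3, 45 mod 4 = 1; sign now +1
(45/31) = (14/31)   [reduce mod 31]
14 = 2^1·7; (2/31) = +1 since 31 mod 8 = 7, so (14/31) = (+1)^1·(7/31); sign now +1
reciprocity: (7/31) = -1·(31/7) since 7 mod 4 = 3, 31 mod 4 = 3; sign now -1
(31/7) = (3/7)   [reduce mod 7]
reciprocity: (3/7) = -1·(7/3) since 3 mod 4 = 3, 7 mod 4 = 3; sign now +1
(7/3) = (1/3)   [reduce mod 3]
(1/3) = 1; final value = sign = +1

1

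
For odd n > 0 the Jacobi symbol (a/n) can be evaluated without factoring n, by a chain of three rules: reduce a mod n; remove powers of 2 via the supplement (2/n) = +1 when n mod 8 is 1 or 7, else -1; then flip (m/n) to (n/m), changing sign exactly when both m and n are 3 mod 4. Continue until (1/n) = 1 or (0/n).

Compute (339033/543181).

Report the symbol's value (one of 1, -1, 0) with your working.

reciprocity: (339033/543181) = +1·(543181/339033) since 339033 mod 4 = 1, 543181 mod 4 = 1; sign now +1
(543181/339033) = (204148/339033)   [reduce mod 339033]
204148 = 2^2·51037; (2/339033) = +1 since 339033 mod 8 = 1, so (204148/339033) = (+1)^2·(51037/339033); sign now +1
reciprocity: (51037/339033) = +1·(339033/51037) since 51037 mod 4 = 1, 339033 mod 4 = 1; sign now +1
(339033/51037) = (32811/51037)   [reduce mod 51037]
reciprocity: (32811/51037) = +1·(51037/32811) since 32811 mod 4 = 3, 51037 mod 4 = 1; sign now +1
(51037/32811) = (18226/32811)   [reduce mod 32811]
18226 = 2^1·9113; (2/32811) = -1 since 32811 mod 8 = 3, so (18226/32811) = (-1)^1·(9113/32811); sign now -1
reciprocity: (9113/32811) = +1·(32811/9113) since 9113 mod 4 = 1, 32811 mod 4 = 3; sign now -1
(32811/9113) = (5472/9113)   [reduce mod 9113]
5472 = 2^5·171; (2/9113) = +1 since 9113 mod 8 = 1, so (5472/9113) = (+1)^5·(171/9113); sign now -1
reciprocity: (171/9113) = +1·(9113/171) since 171 mod 4 = 3, 9113 mod 4 = 1; sign now -1
(9113/171) = (50/171)   [reduce mod 171]
50 = 2^1·25; (2/171) = -1 since 171 mod 8 = 3, so (50/171) = (-1)^1·(25/171); sign now +1
reciprocity: (25/171) = +1·(171/25) since 25 mod 4 = 1, 171 mod 4 = 3; sign now +1
(171/25) = (21/25)   [reduce mod 25]
reciprocity: (21/25) = +1·(25/21) since 21 mod 4 = 1, 25 mod 4 = 1; sign now +1
(25/21) = (4/21)   [reduce mod 21]
4 = 2^2·1; (2/21) = -1 since 21 mod 8 = 5, so (4/21) = (-1)^2·(1/21); sign now +1
(1/21) = 1; final value = sign = +1

1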